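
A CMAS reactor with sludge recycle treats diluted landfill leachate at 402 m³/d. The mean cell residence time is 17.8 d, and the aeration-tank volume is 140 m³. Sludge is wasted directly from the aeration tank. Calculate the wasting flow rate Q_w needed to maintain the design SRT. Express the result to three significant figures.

Wasting from the aeration tank: Q_w = V / θ_c = 140.0 / 17.8 = 7.865 m³/d.

Q_w ≈ 7.87 m³/d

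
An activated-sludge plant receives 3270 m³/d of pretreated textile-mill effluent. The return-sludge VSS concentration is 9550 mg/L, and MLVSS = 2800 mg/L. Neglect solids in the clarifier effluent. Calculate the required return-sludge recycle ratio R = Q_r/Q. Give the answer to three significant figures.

Solids balance on the clarifier gives (1+R)X = R·X_r, so R = X/(X_r − X) = 2800 / (9550 − 2800) = 0.4148.

R ≈ 0.415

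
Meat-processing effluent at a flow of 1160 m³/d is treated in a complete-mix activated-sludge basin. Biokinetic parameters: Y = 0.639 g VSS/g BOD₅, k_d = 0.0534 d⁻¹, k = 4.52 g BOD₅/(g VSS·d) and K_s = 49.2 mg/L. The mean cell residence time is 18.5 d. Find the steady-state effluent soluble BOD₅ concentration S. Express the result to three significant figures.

For a completely mixed reactor with recycle the Lawrence–McCarty relation gives S = K_s·(1 + k_d·θ_c) / [θ_c·(Y·k − k_d) − 1] = 49.2 × (1 + 0.0534 × 18.5) / [18.5 × (0.639 × 4.52 − 0.0534) − 1] = 97.80 / 51.45 = 1.901 mg/L.

S ≈ 1.90 mg/L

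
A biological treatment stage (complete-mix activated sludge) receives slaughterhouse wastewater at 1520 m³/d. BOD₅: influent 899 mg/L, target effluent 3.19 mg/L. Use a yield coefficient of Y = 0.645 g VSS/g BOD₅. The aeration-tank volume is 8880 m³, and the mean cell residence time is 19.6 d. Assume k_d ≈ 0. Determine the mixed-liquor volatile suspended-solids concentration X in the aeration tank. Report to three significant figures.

X ≈ 1940 mg/L

Without decay, X = Y Q (S₀−S) θ_c / V = 0.645 × 1520 × (899 − 3.19) × 19.6 / 8880 = 1938 mg/L.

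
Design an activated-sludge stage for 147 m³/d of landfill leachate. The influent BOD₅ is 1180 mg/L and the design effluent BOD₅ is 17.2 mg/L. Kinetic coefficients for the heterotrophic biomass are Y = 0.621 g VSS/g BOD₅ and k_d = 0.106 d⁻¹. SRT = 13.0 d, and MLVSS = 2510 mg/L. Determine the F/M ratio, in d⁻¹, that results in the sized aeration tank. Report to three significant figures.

From the SRT design equation V = Y Q (S₀−S) θ_c / [X (1 + k_d θ_c)] = 0.621 × 147 × (1180 − 17.2) × 13.0 / [2510 × (1 + 0.106 × 13.0)] = 1.38×10^6 / 5969 = 231.2 m³.
F/M = applied load / biomass = Q·S₀/(V·X) = 147 × 1180 / (231.2 × 2510) = 0.2989 d⁻¹.

F/M ≈ 0.299 d⁻¹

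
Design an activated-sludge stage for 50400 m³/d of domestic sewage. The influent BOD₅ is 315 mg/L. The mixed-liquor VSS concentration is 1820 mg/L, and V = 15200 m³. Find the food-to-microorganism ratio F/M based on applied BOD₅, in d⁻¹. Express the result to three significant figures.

F/M = Q·S₀ / (V·X) = 50400 × 315 / (15200 × 1820) = 0.5739 g BOD₅·(g VSS·d)⁻¹.

F/M ≈ 0.574 d⁻¹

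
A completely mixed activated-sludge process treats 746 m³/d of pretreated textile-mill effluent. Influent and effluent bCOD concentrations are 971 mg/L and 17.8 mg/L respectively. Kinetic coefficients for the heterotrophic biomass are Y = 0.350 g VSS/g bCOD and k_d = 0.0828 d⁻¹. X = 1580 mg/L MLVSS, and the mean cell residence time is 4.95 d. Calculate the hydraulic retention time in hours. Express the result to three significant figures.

Rearranging the biomass balance for a CMAS with decay, V = Y·Q·ΔS·θ_c / [X·(1+k_d θ_c)] = 0.350 × 746 × (971 − 17.8) × 4.95 / [1580 × (1 + 0.0828 × 4.95)] = 1.23×10^6 / 2228 = 553.0 m³.
HRT = V/Q = 553.0 m³ / 746 m³·d⁻¹ = 0.7414 d × 24 = 17.79 h.

τ ≈ 17.8 h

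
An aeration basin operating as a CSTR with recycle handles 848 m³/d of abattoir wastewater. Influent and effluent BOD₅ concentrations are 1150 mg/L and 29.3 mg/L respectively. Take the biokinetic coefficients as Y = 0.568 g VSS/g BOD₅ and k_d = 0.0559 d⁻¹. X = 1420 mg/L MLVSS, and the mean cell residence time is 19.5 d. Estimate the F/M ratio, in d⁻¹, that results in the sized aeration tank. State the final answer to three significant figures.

F/M ≈ 0.194 d⁻¹

Rearranging the biomass balance for a CMAS with decay, V = Y·Q·ΔS·θ_c / [X·(1+k_d θ_c)] = 0.568 × 848 × (1150 − 29.3) × 19.5 / [1420 × (1 + 0.0559 × 19.5)] = 1.05×10^7 / 2968 = 3547 m³.
F/M = applied load / biomass = Q·S₀/(V·X) = 848 × 1150 / (3547 × 1420) = 0.1936 d⁻¹.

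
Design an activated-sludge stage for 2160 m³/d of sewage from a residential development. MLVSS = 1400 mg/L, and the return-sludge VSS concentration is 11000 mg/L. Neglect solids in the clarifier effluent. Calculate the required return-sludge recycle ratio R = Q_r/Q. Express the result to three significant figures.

R ≈ 0.146

R = Q_r/Q = X/(X_r − X) = 1400 / (11000 − 1400) = 0.1458.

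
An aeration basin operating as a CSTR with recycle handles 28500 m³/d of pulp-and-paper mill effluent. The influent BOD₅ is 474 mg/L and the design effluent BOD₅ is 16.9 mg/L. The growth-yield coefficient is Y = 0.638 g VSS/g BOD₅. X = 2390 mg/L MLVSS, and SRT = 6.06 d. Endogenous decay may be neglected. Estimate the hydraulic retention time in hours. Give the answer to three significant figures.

τ ≈ 17.7 h

V·X = Y·Q·ΔS·θ_c gives V = 0.638 × 28500 × (474 − 16.9) × 6.06 / 2390 = 21074 m³.
τ = V/Q = 21074/28500 = 0.7394 d, or 17.75 h.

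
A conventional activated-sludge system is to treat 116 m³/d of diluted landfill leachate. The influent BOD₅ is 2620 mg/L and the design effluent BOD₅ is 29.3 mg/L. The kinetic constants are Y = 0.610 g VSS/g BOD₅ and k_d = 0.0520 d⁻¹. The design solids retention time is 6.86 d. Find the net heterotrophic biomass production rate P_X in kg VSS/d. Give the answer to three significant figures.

Correct the yield for decay: Y_obs = Y/(1 + k_d θ_c) = 0.610 / (1 + 0.0520 × 6.86) = 0.610 / 1.357 = 0.4496.
Substrate removed = Q·(S₀ − S) = 116 m³/d × (2620 − 29.3) g/m³ = 3.01×10^5 g/d = 300.5 kg/d.
Biomass produced: P_X = Y_obs·Q·ΔS = 0.4496 × 300.5 ≈ 135.1 kg VSS/d.

P_X ≈ 135 kg VSS/d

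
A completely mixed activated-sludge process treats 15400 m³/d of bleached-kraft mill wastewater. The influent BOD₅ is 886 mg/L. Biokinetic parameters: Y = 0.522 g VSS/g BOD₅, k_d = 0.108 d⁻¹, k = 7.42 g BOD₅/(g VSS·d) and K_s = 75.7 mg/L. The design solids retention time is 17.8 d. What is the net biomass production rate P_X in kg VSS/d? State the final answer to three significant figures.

Effluent substrate depends only on kinetics and SRT: S = K_s(1 + k_d θ_c) / [θ_c(Yk − k_d) − 1] = 75.7 × (1 + 0.108 × 17.8) / [17.8 × (0.522 × 7.42 − 0.108) − 1] = 221.2 / 66.02 = 3.351 mg/L.
The observed yield is Y_obs = Y/(1 + k_d·θ_c) = 0.522 / (1 + 0.108 × 17.8) = 0.522 / 2.922 = 0.1786 g VSS per g BOD₅ removed.
Substrate removed = Q·(S₀ − S) = 15400 m³/d × (886 − 3.35) g/m³ = 1.36×10^7 g/d = 13593 kg/d.
P_X = Y_obs · Q(S₀ − S) = 0.1786 × 13593 = 2428 kg VSS/d.

P_X ≈ 2430 kg VSS/d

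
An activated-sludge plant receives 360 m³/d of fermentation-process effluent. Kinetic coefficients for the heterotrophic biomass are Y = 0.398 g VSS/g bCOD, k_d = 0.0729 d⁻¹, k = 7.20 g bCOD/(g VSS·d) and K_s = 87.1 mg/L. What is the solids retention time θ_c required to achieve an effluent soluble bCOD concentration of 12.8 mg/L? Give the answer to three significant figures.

θ_c ≈ 3.40 d

From 1/θ_c = Y·k·S/(K_s + S) − k_d: Y·k·S/(K_s+S) = 0.398 × 7.20 × 12.8 / (87.1 + 12.8) = 0.3672 d⁻¹.
Then 1/θ_c = μ − k_d = 0.3672 − 0.0729 = 0.2943 d⁻¹, giving θ_c = 3.398 d.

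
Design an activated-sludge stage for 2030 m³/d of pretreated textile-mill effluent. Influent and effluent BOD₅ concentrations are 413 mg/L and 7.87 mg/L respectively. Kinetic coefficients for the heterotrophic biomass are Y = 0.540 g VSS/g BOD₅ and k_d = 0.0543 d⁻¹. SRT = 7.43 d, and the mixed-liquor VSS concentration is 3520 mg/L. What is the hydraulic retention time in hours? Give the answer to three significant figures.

τ ≈ 7.90 h

From the SRT design equation V = Y Q (S₀−S) θ_c / [X (1 + k_d θ_c)] = 0.540 × 2030 × (413 − 7.87) × 7.43 / [3520 × (1 + 0.0543 × 7.43)] = 3.3×10^6 / 4940 = 667.9 m³.
τ = V/Q = 667.9/2030 = 0.3290 d, or 7.897 h.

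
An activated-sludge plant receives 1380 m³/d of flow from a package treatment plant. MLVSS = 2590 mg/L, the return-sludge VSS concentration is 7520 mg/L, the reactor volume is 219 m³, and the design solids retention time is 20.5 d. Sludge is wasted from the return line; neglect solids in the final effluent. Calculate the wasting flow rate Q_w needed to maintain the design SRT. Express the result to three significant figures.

Q_w ≈ 3.68 m³/d

θ_c = V·X/(Q_w·X_r) when wasting from the recycle, so Q_w = V·X/(θ_c·X_r) = 219.0 × 2590 / (20.5 × 7520) = 3.679 m³/d.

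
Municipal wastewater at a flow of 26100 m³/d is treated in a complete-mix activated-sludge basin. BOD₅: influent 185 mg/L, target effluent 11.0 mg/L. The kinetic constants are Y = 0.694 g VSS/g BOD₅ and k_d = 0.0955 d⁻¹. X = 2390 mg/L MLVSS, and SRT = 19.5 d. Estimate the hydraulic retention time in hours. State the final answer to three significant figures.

Rearranging the biomass balance for a CMAS with decay, V = Y·Q·ΔS·θ_c / [X·(1+k_d θ_c)] = 0.694 × 26100 × (185 − 11.0) × 19.5 / [2390 × (1 + 0.0955 × 19.5)] = 6.15×10^7 / 6841 = 8984 m³.
τ = V/Q = 8984/26100 = 0.3442 d, or 8.261 h.

τ ≈ 8.26 h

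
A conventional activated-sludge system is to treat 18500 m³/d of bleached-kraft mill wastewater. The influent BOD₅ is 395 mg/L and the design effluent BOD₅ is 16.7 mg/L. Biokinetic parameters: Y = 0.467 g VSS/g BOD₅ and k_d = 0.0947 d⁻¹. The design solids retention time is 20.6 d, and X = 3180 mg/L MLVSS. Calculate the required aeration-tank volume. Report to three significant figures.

Rearranging the biomass balance for a CMAS with decay, V = Y·Q·ΔS·θ_c / [X·(1+k_d θ_c)] = 0.467 × 18500 × (395 − 16.7) × 20.6 / [3180 × (1 + 0.0947 × 20.6)] = 6.73×10^7 / 9384 = 7175 m³.

V ≈ 7180 m³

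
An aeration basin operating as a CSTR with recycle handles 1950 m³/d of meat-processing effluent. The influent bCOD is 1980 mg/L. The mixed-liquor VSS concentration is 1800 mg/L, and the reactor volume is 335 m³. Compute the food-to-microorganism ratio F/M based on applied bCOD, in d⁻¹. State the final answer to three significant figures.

F/M = applied load / biomass = Q·S₀/(V·X) = 1950 × 1980 / (335.0 × 1800) = 6.403 d⁻¹.

F/M ≈ 6.40 d⁻¹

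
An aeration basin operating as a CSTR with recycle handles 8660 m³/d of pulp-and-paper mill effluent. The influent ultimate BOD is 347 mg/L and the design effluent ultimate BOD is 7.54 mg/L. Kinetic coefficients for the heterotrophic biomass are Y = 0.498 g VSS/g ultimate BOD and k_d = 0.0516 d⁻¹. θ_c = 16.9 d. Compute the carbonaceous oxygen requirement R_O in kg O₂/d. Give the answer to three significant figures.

R_O ≈ 1830 kg O₂/d

Observed yield with endogenous decay: Y_obs = Y / (1 + k_d·θ_c) = 0.498 / (1 + 0.0516 × 16.9) = 0.498 / 1.872 = 0.2660 g VSS/g ultimate BOD.
Q·(S₀ − S) = 8660 × (347 − 7.54) × 10⁻³ = 2940 kg/d removed.
P_X = Y_obs·Q·(S₀ − S) = 0.2660 × 2940 = 782.0 kg VSS/d.
R_O = Q·ΔS − 1.42 P_X = 2940 − 1110 = 1829 kg O₂/d.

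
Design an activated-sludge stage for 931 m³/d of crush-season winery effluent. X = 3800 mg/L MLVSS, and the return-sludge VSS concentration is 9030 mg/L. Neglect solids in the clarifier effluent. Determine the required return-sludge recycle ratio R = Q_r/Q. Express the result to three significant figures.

Mass balance around the secondary clarifier (neglecting effluent solids): R = X / (X_r − X) = 3800 / (9030 − 3800) = 0.7266.

R ≈ 0.727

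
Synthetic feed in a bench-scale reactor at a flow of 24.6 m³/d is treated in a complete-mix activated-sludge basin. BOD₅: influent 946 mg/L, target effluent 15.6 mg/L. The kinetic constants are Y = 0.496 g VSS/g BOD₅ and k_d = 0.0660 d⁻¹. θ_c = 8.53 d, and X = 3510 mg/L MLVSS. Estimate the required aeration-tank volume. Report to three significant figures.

Steady-state biomass mass balance: V·X·(1 + k_d·θ_c) = Y·Q·(S₀ − S)·θ_c, so V = 0.496 × 24.6 × (946 − 15.6) × 8.53 / [3510 × (1 + 0.0660 × 8.53)] = 9.68×10^4 / 5486 = 17.65 m³.

V ≈ 17.7 m³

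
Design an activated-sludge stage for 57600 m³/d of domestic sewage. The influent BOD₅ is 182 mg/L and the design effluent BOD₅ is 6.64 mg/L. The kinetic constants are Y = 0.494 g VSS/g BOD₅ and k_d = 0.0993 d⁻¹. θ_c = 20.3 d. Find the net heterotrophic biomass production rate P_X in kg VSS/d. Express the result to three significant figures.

P_X ≈ 1650 kg VSS/d

Y_obs = Y / (1 + k_d θ_c) = 0.494 / (1 + 0.0993 × 20.3) = 0.494 / 3.016 = 0.1638.
ΔS = 182 − 6.64 = 175.4 mg/L, so the substrate removal rate is 57600 × 175.4/1000 = 10101 kg BOD₅/d.
Net biomass production P_X = Y_obs × Q·(S₀ − S) = 0.1638 × 10101 = 1655 kg VSS/d.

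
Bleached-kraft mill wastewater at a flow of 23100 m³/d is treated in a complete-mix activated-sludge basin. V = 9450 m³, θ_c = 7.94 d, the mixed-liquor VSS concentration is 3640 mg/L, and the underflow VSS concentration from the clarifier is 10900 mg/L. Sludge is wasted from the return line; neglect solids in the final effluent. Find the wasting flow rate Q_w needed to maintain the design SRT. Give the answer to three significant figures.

Q_w ≈ 397 m³/d

θ_c = V·X/(Q_w·X_r) when wasting from the recycle, so Q_w = V·X/(θ_c·X_r) = 9450 × 3640 / (7.94 × 10900) = 397.5 m³/d.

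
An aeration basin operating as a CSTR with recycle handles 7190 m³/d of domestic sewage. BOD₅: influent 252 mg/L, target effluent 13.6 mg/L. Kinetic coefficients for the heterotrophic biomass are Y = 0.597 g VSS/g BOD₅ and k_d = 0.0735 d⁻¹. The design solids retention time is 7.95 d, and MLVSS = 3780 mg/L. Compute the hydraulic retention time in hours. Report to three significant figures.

τ ≈ 4.53 h

Rearranging the biomass balance for a CMAS with decay, V = Y·Q·ΔS·θ_c / [X·(1+k_d θ_c)] = 0.597 × 7190 × (252 − 13.6) × 7.95 / [3780 × (1 + 0.0735 × 7.95)] = 8.14×10^6 / 5989 = 1358 m³.
Hydraulic retention time τ = V/Q = 1358 / 7190 = 0.1889 d = 4.534 h.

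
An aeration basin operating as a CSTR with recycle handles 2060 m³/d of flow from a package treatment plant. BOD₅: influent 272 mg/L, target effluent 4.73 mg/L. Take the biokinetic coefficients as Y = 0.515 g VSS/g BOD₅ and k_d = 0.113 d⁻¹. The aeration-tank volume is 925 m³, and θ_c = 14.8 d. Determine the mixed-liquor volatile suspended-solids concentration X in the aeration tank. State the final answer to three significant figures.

From V·X·(1 + k_d·θ_c) = Y·Q·(S₀ − S)·θ_c: X = 0.515 × 2060 × (272 − 4.73) × 14.8 / [925 × (1 + 0.113 × 14.8)] = 1698 mg/L.

X ≈ 1700 mg/L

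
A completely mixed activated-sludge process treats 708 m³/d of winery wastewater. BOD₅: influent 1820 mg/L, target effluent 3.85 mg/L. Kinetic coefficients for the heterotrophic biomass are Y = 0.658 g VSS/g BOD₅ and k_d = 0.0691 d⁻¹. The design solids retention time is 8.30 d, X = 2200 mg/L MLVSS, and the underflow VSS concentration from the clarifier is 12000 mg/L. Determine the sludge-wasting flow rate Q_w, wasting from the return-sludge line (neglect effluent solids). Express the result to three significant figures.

Q_w ≈ 44.8 m³/d

Rearranging the biomass balance for a CMAS with decay, V = Y·Q·ΔS·θ_c / [X·(1+k_d θ_c)] = 0.658 × 708 × (1820 − 3.85) × 8.30 / [2200 × (1 + 0.0691 × 8.30)] = 7.02×10^6 / 3462 = 2029 m³.
θ_c = V·X/(Q_w·X_r) when wasting from the recycle, so Q_w = V·X/(θ_c·X_r) = 2029 × 2200 / (8.30 × 12000) = 44.81 m³/d.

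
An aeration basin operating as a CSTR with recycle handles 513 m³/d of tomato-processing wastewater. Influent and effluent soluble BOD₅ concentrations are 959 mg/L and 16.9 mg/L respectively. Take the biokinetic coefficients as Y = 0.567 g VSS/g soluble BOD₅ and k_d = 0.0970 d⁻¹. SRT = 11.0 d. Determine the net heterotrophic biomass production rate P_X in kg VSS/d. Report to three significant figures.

Correct the yield for decay: Y_obs = Y/(1 + k_d θ_c) = 0.567 / (1 + 0.0970 × 11.0) = 0.567 / 2.067 = 0.2743.
ΔS = 959 − 16.9 = 942.1 mg/L, so the substrate removal rate is 513 × 942.1/1000 = 483.3 kg soluble BOD₅/d.
Net biomass production P_X = Y_obs × Q·(S₀ − S) = 0.2743 × 483.3 = 132.6 kg VSS/d.

P_X ≈ 133 kg VSS/d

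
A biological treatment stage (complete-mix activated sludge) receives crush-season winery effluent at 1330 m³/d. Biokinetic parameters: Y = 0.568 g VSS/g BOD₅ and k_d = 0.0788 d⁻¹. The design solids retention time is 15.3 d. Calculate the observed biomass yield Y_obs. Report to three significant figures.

Y_obs ≈ 0.258 g VSS/g BOD₅

Y_obs = Y / (1 + k_d θ_c) = 0.568 / (1 + 0.0788 × 15.3) = 0.568 / 2.206 = 0.2575.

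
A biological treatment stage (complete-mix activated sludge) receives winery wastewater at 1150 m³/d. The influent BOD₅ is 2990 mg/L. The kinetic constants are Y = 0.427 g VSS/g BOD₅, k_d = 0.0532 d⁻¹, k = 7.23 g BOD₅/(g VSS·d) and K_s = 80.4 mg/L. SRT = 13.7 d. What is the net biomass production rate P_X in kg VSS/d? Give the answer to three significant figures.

Effluent substrate depends only on kinetics and SRT: S = K_s(1 + k_d θ_c) / [θ_c(Yk − k_d) − 1] = 80.4 × (1 + 0.0532 × 13.7) / [13.7 × (0.427 × 7.23 − 0.0532) − 1] = 139.0 / 40.57 = 3.426 mg/L.
The observed yield is Y_obs = Y/(1 + k_d·θ_c) = 0.427 / (1 + 0.0532 × 13.7) = 0.427 / 1.729 = 0.2470 g VSS per g BOD₅ removed.
ΔS = 2990 − 3.43 = 2987 mg/L, so the substrate removal rate is 1150 × 2987/1000 = 3435 kg BOD₅/d.
So the net sludge growth is P_X = 0.2470 × 3435 = 848.3 kg VSS/d.

P_X ≈ 848 kg VSS/d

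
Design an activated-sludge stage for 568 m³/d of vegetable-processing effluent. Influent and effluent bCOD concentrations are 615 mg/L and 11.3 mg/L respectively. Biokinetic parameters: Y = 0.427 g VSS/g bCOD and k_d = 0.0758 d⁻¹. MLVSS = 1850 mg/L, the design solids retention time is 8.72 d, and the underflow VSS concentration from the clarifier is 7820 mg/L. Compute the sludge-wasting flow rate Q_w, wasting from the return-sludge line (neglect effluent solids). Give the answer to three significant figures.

Q_w ≈ 11.3 m³/d

Steady-state biomass mass balance: V·X·(1 + k_d·θ_c) = Y·Q·(S₀ − S)·θ_c, so V = 0.427 × 568 × (615 − 11.3) × 8.72 / [1850 × (1 + 0.0758 × 8.72)] = 1.28×10^6 / 3073 = 415.5 m³.
θ_c = V·X/(Q_w·X_r) when wasting from the recycle, so Q_w = V·X/(θ_c·X_r) = 415.5 × 1850 / (8.72 × 7820) = 11.27 m³/d.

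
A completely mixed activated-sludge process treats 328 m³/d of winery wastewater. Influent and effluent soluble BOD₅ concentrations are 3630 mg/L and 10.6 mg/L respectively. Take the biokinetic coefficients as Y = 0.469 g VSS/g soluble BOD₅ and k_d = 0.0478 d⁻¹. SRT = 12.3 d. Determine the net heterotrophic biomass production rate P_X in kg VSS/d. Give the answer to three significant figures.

Y_obs = Y / (1 + k_d θ_c) = 0.469 / (1 + 0.0478 × 12.3) = 0.469 / 1.588 = 0.2954.
ΔS = 3630 − 10.6 = 3619 mg/L, so the substrate removal rate is 328 × 3619/1000 = 1187 kg soluble BOD₅/d.
P_X = Y_obs · Q(S₀ − S) = 0.2954 × 1187 = 350.6 kg VSS/d.

P_X ≈ 351 kg VSS/d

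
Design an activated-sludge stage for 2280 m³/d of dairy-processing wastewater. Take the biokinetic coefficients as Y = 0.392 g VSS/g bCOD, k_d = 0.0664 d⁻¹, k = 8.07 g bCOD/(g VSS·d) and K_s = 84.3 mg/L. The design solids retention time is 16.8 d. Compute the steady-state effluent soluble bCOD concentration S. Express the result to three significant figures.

Effluent substrate depends only on kinetics and SRT: S = K_s(1 + k_d θ_c) / [θ_c(Yk − k_d) − 1] = 84.3 × (1 + 0.0664 × 16.8) / [16.8 × (0.392 × 8.07 − 0.0664) − 1] = 178.3 / 51.03 = 3.495 mg/L.

S ≈ 3.49 mg/L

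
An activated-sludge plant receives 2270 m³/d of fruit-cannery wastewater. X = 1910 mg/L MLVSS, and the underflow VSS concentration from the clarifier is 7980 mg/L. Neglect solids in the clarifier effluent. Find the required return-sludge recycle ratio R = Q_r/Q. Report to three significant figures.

R = Q_r/Q = X/(X_r − X) = 1910 / (7980 − 1910) = 0.3147.

R ≈ 0.315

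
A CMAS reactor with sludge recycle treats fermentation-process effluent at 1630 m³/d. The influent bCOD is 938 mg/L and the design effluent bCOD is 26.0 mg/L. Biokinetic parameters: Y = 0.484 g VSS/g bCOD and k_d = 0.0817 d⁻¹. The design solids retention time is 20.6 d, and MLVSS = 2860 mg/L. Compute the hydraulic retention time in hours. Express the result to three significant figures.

τ ≈ 28.4 h

Steady-state biomass mass balance: V·X·(1 + k_d·θ_c) = Y·Q·(S₀ − S)·θ_c, so V = 0.484 × 1630 × (938 − 26.0) × 20.6 / [2860 × (1 + 0.0817 × 20.6)] = 1.48×10^7 / 7673 = 1932 m³.
τ = V/Q = 1932/1630 = 1.185 d, or 28.44 h.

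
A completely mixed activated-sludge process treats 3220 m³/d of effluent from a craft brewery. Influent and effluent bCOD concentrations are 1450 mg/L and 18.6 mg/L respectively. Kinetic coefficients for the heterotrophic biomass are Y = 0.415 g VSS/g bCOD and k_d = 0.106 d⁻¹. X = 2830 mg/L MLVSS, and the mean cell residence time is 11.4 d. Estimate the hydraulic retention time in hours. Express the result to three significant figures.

Rearranging the biomass balance for a CMAS with decay, V = Y·Q·ΔS·θ_c / [X·(1+k_d θ_c)] = 0.415 × 3220 × (1450 − 18.6) × 11.4 / [2830 × (1 + 0.106 × 11.4)] = 2.18×10^7 / 6250 = 3489 m³.
τ = V/Q = 3489/3220 = 1.084 d, or 26.01 h.

τ ≈ 26.0 h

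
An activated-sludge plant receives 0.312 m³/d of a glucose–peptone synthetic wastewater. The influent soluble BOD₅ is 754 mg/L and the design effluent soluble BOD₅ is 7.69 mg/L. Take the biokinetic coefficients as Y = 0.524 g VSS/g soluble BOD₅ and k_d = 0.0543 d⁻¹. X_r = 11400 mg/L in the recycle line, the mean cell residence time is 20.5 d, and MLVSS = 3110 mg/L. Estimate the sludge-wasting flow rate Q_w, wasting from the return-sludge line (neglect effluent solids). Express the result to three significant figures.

Rearranging the biomass balance for a CMAS with decay, V = Y·Q·ΔS·θ_c / [X·(1+k_d θ_c)] = 0.524 × 0.312 × (754 − 7.69) × 20.5 / [3110 × (1 + 0.0543 × 20.5)] = 2.5×10^3 / 6572 = 0.3806 m³.
Wasting from the return line (neglecting effluent solids): Q_w = V·X / (θ_c·X_r) = 0.3806 × 3110 / (20.5 × 11400) = 0.005065 m³/d.

Q_w ≈ 0.00506 m³/d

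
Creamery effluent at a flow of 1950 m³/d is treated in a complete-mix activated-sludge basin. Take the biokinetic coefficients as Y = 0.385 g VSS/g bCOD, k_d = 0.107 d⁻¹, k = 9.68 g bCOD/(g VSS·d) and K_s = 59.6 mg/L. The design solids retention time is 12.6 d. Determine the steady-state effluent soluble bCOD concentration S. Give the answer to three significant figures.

For a completely mixed reactor with recycle the Lawrence–McCarty relation gives S = K_s·(1 + k_d·θ_c) / [θ_c·(Y·k − k_d) − 1] = 59.6 × (1 + 0.107 × 12.6) / [12.6 × (0.385 × 9.68 − 0.107) − 1] = 140.0 / 44.61 = 3.137 mg/L.

S ≈ 3.14 mg/L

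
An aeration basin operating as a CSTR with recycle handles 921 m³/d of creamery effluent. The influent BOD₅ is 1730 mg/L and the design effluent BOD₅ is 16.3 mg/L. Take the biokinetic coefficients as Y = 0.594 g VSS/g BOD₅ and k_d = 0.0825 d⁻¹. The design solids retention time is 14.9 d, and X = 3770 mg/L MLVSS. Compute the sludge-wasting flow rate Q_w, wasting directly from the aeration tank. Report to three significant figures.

Q_w ≈ 112 m³/d

Steady-state biomass mass balance: V·X·(1 + k_d·θ_c) = Y·Q·(S₀ − S)·θ_c, so V = 0.594 × 921 × (1730 − 16.3) × 14.9 / [3770 × (1 + 0.0825 × 14.9)] = 1.4×10^7 / 8404 = 1662 m³.
With mixed-liquor wasting, θ_c = V/Q_w, so Q_w = V/θ_c = 1662/14.9 = 111.6 m³/d.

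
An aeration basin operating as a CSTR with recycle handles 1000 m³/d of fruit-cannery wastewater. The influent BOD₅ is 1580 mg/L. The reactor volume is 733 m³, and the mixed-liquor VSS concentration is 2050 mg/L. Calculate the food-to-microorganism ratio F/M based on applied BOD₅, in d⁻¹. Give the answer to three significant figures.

F/M ≈ 1.05 d⁻¹

F/M = Q·S₀ / (V·X) = 1000 × 1580 / (733.0 × 2050) = 1.051 g BOD₅·(g VSS·d)⁻¹.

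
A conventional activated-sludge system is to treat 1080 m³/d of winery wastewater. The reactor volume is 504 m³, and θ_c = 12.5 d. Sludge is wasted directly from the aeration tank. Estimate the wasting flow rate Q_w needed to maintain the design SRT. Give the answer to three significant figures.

Q_w ≈ 40.3 m³/d

Wasting from the aeration tank: Q_w = V / θ_c = 504.0 / 12.5 = 40.32 m³/d.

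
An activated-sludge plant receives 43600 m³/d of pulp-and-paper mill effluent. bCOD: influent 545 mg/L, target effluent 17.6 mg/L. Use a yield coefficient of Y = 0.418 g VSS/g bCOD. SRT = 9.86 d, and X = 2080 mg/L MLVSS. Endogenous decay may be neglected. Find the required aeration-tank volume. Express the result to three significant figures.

V ≈ 45600 m³

V·X = Y·Q·ΔS·θ_c gives V = 0.418 × 43600 × (545 − 17.6) × 9.86 / 2080 = 45563 m³.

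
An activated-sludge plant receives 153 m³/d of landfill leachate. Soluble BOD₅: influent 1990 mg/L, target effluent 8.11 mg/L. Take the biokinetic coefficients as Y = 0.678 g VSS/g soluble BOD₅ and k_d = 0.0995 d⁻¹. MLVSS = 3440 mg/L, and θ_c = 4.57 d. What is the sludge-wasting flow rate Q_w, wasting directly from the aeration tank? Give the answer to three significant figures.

Q_w ≈ 41.1 m³/d

Rearranging the biomass balance for a CMAS with decay, V = Y·Q·ΔS·θ_c / [X·(1+k_d θ_c)] = 0.678 × 153 × (1990 − 8.11) × 4.57 / [3440 × (1 + 0.0995 × 4.57)] = 9.4×10^5 / 5004 = 187.8 m³.
For wasting at MLVSS concentration, Q_w = V/θ_c = 187.8/4.57 = 41.08 m³/d.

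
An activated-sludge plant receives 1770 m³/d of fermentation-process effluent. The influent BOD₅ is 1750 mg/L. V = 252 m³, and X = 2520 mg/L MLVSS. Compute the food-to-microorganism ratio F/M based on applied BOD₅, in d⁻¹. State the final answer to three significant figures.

Food-to-microorganism ratio F/M = Q S₀ / (V X) = 1770 × 1750 / (252.0 × 2520) = 4.878 d⁻¹.

F/M ≈ 4.88 d⁻¹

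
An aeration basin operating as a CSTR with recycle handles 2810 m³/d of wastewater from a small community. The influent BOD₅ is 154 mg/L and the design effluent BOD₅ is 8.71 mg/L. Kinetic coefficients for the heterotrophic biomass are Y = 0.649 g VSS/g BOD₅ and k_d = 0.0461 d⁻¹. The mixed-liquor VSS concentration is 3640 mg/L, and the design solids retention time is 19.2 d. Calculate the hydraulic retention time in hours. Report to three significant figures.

τ ≈ 6.33 h

Steady-state biomass mass balance: V·X·(1 + k_d·θ_c) = Y·Q·(S₀ − S)·θ_c, so V = 0.649 × 2810 × (154 − 8.71) × 19.2 / [3640 × (1 + 0.0461 × 19.2)] = 5.09×10^6 / 6862 = 741.4 m³.
τ = V/Q = 741.4/2810 = 0.2638 d, or 6.332 h.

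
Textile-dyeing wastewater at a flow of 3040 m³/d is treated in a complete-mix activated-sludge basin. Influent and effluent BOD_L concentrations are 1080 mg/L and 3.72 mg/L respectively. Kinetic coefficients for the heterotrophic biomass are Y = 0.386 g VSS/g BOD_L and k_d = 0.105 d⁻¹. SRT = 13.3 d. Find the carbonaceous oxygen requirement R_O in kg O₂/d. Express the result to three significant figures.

Correct the yield for decay: Y_obs = Y/(1 + k_d θ_c) = 0.386 / (1 + 0.105 × 13.3) = 0.386 / 2.397 = 0.1611.
Mass of BOD_L removed per day: Q(S₀ − S) = 3040 × 1076 g/m³ = 3272 kg/d.
Net sludge production P_X = 0.1611 × 3272 = 527.0 kg VSS/d.
R_O = Q·(S₀ − S) − 1.42·P_X = 3272 − 1.42 × 527.0 = 2524 kg O₂/d.

R_O ≈ 2520 kg O₂/d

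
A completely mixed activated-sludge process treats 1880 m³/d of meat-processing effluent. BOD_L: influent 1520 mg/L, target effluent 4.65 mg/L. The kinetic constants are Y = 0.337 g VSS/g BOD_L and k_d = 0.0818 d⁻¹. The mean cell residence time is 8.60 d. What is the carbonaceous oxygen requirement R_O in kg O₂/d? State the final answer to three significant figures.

R_O ≈ 2050 kg O₂/d

The observed yield is Y_obs = Y/(1 + k_d·θ_c) = 0.337 / (1 + 0.0818 × 8.60) = 0.337 / 1.703 = 0.1978 g VSS per g BOD_L removed.
ΔS = 1520 − 4.65 = 1515 mg/L, so the substrate removal rate is 1880 × 1515/1000 = 2849 kg BOD_L/d.
Biomass synthesised: P_X = Y_obs × 2849 = 563.6 kg VSS/d.
R_O = Q·ΔS − 1.42 P_X = 2849 − 800.3 = 2049 kg O₂/d.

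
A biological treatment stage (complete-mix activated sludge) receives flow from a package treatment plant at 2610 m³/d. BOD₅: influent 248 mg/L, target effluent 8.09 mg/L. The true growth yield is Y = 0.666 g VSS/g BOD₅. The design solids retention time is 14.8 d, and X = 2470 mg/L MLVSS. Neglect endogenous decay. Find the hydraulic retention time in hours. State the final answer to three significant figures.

τ ≈ 23.0 h

V·X = Y·Q·ΔS·θ_c gives V = 0.666 × 2610 × (248 − 8.09) × 14.8 / 2470 = 2499 m³.
HRT = V/Q = 2499 m³ / 2610 m³·d⁻¹ = 0.9574 d × 24 = 22.98 h.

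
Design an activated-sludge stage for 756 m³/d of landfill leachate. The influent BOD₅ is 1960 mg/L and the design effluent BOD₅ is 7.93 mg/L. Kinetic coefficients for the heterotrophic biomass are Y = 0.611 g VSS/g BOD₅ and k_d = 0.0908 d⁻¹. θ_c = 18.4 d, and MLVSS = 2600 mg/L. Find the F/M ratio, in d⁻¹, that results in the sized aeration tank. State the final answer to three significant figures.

Rearranging the biomass balance for a CMAS with decay, V = Y·Q·ΔS·θ_c / [X·(1+k_d θ_c)] = 0.611 × 756 × (1960 − 7.93) × 18.4 / [2600 × (1 + 0.0908 × 18.4)] = 1.66×10^7 / 6944 = 2389 m³.
Food-to-microorganism ratio F/M = Q S₀ / (V X) = 756 × 1960 / (2389 × 2600) = 0.2385 d⁻¹.

F/M ≈ 0.239 d⁻¹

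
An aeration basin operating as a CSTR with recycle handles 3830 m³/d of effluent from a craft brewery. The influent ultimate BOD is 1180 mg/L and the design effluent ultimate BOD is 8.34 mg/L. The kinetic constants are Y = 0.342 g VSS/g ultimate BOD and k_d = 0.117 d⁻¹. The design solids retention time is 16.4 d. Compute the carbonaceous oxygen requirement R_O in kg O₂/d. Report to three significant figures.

Correct the yield for decay: Y_obs = Y/(1 + k_d θ_c) = 0.342 / (1 + 0.117 × 16.4) = 0.342 / 2.919 = 0.1172.
ΔS = 1180 − 8.34 = 1172 mg/L, so the substrate removal rate is 3830 × 1172/1000 = 4487 kg ultimate BOD/d.
Biomass synthesised: P_X = Y_obs × 4487 = 525.8 kg VSS/d.
Carbonaceous O₂ demand = substrate oxidised − cell-mass equivalent = 4487 − 1.42 × 525.8 = 3741 kg O₂/d.

R_O ≈ 3740 kg O₂/d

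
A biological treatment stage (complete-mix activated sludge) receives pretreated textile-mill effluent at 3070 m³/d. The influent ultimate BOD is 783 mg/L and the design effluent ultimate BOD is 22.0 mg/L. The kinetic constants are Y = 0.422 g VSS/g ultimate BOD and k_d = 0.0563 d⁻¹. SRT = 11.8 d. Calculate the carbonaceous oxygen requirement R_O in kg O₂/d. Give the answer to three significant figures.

Y_obs = Y / (1 + k_d θ_c) = 0.422 / (1 + 0.0563 × 11.8) = 0.422 / 1.664 = 0.2536.
Mass of ultimate BOD removed per day: Q(S₀ − S) = 3070 × 761.0 g/m³ = 2336 kg/d.
Biomass synthesised: P_X = Y_obs × 2336 = 592.4 kg VSS/d.
Carbonaceous O₂ demand = substrate oxidised − cell-mass equivalent = 2336 − 1.42 × 592.4 = 1495 kg O₂/d.

R_O ≈ 1500 kg O₂/d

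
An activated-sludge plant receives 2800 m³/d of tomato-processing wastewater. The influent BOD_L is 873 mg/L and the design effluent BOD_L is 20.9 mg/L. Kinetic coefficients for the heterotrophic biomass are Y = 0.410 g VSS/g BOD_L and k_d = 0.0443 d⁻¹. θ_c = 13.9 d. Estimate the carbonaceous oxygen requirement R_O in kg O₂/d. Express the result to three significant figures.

R_O ≈ 1530 kg O₂/d

Observed yield with endogenous decay: Y_obs = Y / (1 + k_d·θ_c) = 0.410 / (1 + 0.0443 × 13.9) = 0.410 / 1.616 = 0.2537 g VSS/g BOD_L.
Q·(S₀ − S) = 2800 × (873 − 20.9) × 10⁻³ = 2386 kg/d removed.
P_X = Y_obs·Q·(S₀ − S) = 0.2537 × 2386 = 605.4 kg VSS/d.
Carbonaceous O₂ demand = substrate oxidised − cell-mass equivalent = 2386 − 1.42 × 605.4 = 1526 kg O₂/d.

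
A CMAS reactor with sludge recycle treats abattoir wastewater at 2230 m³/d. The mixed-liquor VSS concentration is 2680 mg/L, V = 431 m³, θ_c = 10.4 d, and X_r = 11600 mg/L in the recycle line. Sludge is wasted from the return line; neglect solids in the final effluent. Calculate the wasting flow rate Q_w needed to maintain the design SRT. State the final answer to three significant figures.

θ_c = V·X/(Q_w·X_r) when wasting from the recycle, so Q_w = V·X/(θ_c·X_r) = 431.0 × 2680 / (10.4 × 11600) = 9.575 m³/d.

Q_w ≈ 9.57 m³/d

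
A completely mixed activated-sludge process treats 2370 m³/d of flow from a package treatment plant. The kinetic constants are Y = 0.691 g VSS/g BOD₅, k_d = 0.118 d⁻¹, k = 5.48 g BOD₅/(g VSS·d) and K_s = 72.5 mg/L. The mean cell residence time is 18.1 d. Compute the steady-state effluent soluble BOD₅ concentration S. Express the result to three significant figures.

Effluent substrate depends only on kinetics and SRT: S = K_s(1 + k_d θ_c) / [θ_c(Yk − k_d) − 1] = 72.5 × (1 + 0.118 × 18.1) / [18.1 × (0.691 × 5.48 − 0.118) − 1] = 227.3 / 65.40 = 3.476 mg/L.

S ≈ 3.48 mg/L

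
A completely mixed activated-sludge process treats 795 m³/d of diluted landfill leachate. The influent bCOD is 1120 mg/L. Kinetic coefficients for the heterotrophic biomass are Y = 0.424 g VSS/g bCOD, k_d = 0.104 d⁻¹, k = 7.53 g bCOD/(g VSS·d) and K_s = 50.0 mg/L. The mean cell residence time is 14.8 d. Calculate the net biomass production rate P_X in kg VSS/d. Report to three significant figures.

P_X ≈ 148 kg VSS/d

Effluent substrate depends only on kinetics and SRT: S = K_s(1 + k_d θ_c) / [θ_c(Yk − k_d) − 1] = 50.0 × (1 + 0.104 × 14.8) / [14.8 × (0.424 × 7.53 − 0.104) − 1] = 127.0 / 44.71 = 2.839 mg/L.
The observed yield is Y_obs = Y/(1 + k_d·θ_c) = 0.424 / (1 + 0.104 × 14.8) = 0.424 / 2.539 = 0.1670 g VSS per g bCOD removed.
Q·(S₀ − S) = 795 × (1120 − 2.84) × 10⁻³ = 888.1 kg/d removed.
So the net sludge growth is P_X = 0.1670 × 888.1 = 148.3 kg VSS/d.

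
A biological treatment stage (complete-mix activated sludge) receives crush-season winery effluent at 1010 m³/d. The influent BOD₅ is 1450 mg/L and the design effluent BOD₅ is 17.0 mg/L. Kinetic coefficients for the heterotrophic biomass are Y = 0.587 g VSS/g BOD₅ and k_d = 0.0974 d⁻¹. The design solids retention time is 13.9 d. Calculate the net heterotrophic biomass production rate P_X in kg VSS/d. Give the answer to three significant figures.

P_X ≈ 361 kg VSS/d

The observed yield is Y_obs = Y/(1 + k_d·θ_c) = 0.587 / (1 + 0.0974 × 13.9) = 0.587 / 2.354 = 0.2494 g VSS per g BOD₅ removed.
ΔS = 1450 − 17.0 = 1433 mg/L, so the substrate removal rate is 1010 × 1433/1000 = 1447 kg BOD₅/d.
P_X = Y_obs · Q(S₀ − S) = 0.2494 × 1447 = 360.9 kg VSS/d.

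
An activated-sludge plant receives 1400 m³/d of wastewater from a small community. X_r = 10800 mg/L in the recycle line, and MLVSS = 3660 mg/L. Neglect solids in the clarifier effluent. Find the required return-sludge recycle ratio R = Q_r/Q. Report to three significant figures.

R ≈ 0.513

Mass balance around the secondary clarifier (neglecting effluent solids): R = X / (X_r − X) = 3660 / (10800 − 3660) = 0.5126.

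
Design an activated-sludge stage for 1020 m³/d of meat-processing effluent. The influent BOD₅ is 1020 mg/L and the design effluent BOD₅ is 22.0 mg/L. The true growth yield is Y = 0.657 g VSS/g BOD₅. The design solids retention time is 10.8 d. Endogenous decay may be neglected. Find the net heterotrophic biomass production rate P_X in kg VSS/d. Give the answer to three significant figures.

P_X ≈ 669 kg VSS/d

Since k_d ≈ 0, Y_obs = Y = 0.657 g VSS/g BOD₅.
Substrate removed = Q·(S₀ − S) = 1020 m³/d × (1020 − 22.0) g/m³ = 1.02×10^6 g/d = 1018 kg/d.
Biomass produced: P_X = Y_obs·Q·ΔS = 0.6570 × 1018 ≈ 668.8 kg VSS/d.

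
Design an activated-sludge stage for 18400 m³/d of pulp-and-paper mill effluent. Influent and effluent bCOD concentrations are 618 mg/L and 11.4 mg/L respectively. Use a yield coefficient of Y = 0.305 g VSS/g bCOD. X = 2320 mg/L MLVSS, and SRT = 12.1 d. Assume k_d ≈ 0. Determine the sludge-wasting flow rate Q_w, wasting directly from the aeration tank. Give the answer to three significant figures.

Q_w ≈ 1470 m³/d

With k_d = 0 the design equation reduces to V = Y Q (S₀−S) θ_c / X = 0.305 × 18400 × (618 − 11.4) × 12.1 / 2320 = 17755 m³.
With mixed-liquor wasting, θ_c = V/Q_w, so Q_w = V/θ_c = 17755/12.1 = 1467 m³/d.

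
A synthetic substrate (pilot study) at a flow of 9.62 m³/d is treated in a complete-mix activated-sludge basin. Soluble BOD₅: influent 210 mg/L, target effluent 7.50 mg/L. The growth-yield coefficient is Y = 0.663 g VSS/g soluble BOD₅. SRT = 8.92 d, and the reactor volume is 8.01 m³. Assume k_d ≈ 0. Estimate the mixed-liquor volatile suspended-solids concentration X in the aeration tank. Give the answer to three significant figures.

X ≈ 1440 mg/L

From V·X = Y·Q·(S₀ − S)·θ_c (decay neglected): X = 0.663 × 9.62 × (210 − 7.50) × 8.92 / 8.01 = 1438 mg/L.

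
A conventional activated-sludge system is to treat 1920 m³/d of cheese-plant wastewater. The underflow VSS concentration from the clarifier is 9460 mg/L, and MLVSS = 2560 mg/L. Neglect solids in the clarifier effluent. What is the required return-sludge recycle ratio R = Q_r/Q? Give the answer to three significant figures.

R ≈ 0.371

Mass balance around the secondary clarifier (neglecting effluent solids): R = X / (X_r − X) = 2560 / (9460 − 2560) = 0.3710.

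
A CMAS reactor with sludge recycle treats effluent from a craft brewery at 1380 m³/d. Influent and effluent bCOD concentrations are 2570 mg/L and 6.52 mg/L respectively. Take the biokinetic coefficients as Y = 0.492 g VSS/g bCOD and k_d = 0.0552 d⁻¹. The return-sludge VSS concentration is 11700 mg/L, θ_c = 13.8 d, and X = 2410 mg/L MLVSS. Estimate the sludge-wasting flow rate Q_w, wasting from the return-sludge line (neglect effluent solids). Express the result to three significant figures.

Q_w ≈ 84.4 m³/d

From the SRT design equation V = Y Q (S₀−S) θ_c / [X (1 + k_d θ_c)] = 0.492 × 1380 × (2570 − 6.52) × 13.8 / [2410 × (1 + 0.0552 × 13.8)] = 2.4×10^7 / 4246 = 5657 m³.
θ_c = V·X/(Q_w·X_r) when wasting from the recycle, so Q_w = V·X/(θ_c·X_r) = 5657 × 2410 / (13.8 × 11700) = 84.44 m³/d.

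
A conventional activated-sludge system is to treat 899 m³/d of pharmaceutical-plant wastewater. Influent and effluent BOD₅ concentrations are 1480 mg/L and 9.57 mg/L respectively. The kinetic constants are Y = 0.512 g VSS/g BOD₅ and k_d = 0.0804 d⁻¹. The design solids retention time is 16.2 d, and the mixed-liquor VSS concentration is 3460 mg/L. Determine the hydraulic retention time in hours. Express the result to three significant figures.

τ ≈ 36.7 h

Rearranging the biomass balance for a CMAS with decay, V = Y·Q·ΔS·θ_c / [X·(1+k_d θ_c)] = 0.512 × 899 × (1480 − 9.57) × 16.2 / [3460 × (1 + 0.0804 × 16.2)] = 1.1×10^7 / 7967 = 1376 m³.
τ = V/Q = 1376/899 = 1.531 d, or 36.74 h.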